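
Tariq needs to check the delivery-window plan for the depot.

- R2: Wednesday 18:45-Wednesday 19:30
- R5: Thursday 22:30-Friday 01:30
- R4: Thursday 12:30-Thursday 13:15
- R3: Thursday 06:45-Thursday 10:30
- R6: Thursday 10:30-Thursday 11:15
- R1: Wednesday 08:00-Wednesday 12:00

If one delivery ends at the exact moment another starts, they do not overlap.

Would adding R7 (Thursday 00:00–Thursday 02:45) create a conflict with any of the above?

No — it doesn't clash with anything

R1: ends Wednesday 12:00 at or before R7 starts Thursday 00:00 → clear.
R2: ends Wednesday 19:30 at or before R7 starts Thursday 00:00 → clear.
R3: starts Thursday 06:45 at or after R7 ends Thursday 02:45 → clear.
R6: starts Thursday 10:30 at or after R7 ends Thursday 02:45 → clear.
R4: starts Thursday 12:30 at or after R7 ends Thursday 02:45 → clear.
R5: starts Thursday 22:30 at or after R7 ends Thursday 02:45 → clear.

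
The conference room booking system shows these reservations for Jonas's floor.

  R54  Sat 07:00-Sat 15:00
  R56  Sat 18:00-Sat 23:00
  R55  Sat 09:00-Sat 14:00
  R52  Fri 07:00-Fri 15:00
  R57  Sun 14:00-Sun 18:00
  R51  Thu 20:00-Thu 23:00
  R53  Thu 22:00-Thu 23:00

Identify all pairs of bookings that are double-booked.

Sorted by start: R51, R53, R52, R54, R55, R56, R57.
R53 starts before R51 ends → R51 and R53 overlap.
R52 starts after R51 ends; R51 is clear from here.
R52 starts after R53 ends; R53 is clear from here.
R54 starts after R52 ends; R52 is clear from here.
R55 starts before R54 ends → R54 and R55 overlap.
R56 starts after R54 ends; R54 is clear from here.
R56 starts after R55 ends; R55 is clear from here.
R57 starts after R56 ends.

R51 & R53, R54 & R55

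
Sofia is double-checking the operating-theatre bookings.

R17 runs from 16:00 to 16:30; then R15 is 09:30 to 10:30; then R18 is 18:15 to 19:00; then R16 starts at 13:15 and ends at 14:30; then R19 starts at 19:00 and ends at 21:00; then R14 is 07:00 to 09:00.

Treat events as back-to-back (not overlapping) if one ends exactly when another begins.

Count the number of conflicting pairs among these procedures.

0

Sorted by start: R14, R15, R16, R17, R18, R19.
R15 starts after R14 ends, so nothing later overlaps R14 either.
R16 starts after R15 ends, so nothing later overlaps R15 either.
R17 starts after R16 ends, so nothing later overlaps R16 either.
R18 starts after R17 ends, so nothing later overlaps R17 either.
R19 starts exactly when R18 ends (back-to-back, no overlap).
No pair overlaps.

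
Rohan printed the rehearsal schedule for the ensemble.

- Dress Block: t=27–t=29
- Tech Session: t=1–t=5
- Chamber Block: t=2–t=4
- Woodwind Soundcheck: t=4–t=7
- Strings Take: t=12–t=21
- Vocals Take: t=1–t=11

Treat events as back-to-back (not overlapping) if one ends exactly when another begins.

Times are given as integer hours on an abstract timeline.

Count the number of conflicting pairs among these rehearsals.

Sorted by start: Vocals Take, Tech Session, Chamber Block, Woodwind Soundcheck, Strings Take, Dress Block.
Tech Session starts before Vocals Take ends → Vocals Take and Tech Session overlap.
Chamber Block starts before Vocals Take ends → Vocals Take and Chamber Block overlap.
Woodwind Soundcheck starts before Vocals Take ends → Vocals Take and Woodwind Soundcheck overlap.
Strings Take starts after Vocals Take ends, so Vocals Take has no further overlaps.
Chamber Block starts before Tech Session ends → Tech Session and Chamber Block overlap.
Woodwind Soundcheck starts before Tech Session ends → Tech Session and Woodwind Soundcheck overlap.
Strings Take starts after Tech Session ends, so Tech Session has no further overlaps.
Woodwind Soundcheck starts exactly when Chamber Block ends (back-to-back, no overlap), so Chamber Block has no further overlaps.
Strings Take starts after Woodwind Soundcheck ends, so Woodwind Soundcheck has no further overlaps.
Dress Block starts after Strings Take ends.
Overlapping pairs: Chamber Block & Tech Session, Chamber Block & Vocals Take, Tech Session & Vocals Take, Tech Session & Woodwind Soundcheck, Vocals Take & Woodwind Soundcheck — 5 in total.

5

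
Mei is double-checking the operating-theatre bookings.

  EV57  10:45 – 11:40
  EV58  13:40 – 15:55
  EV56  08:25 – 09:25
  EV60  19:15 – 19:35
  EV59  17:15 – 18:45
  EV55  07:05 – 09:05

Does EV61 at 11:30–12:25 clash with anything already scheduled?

EV55: ends 09:05 at or before EV61 starts 11:30 → clear.
EV56: ends 09:25 at or before EV61 starts 11:30 → clear.
EV57: starts 10:45 before EV61 ends 12:25, and ends 11:40 after EV61 starts 11:30 → overlap.
EV58: starts 13:40 at or after EV61 ends 12:25 → clear.
EV59: starts 17:15 at or after EV61 ends 12:25 → clear.
EV60: starts 19:15 at or after EV61 ends 12:25 → clear.
EV61 overlaps EV57.

Yes — it overlaps EV57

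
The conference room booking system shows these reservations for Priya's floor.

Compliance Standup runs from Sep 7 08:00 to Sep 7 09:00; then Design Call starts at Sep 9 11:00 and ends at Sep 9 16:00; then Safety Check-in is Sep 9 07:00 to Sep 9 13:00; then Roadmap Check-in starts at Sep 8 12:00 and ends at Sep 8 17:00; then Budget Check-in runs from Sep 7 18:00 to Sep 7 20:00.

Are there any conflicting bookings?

Two intervals overlap when each starts before the other ends.
Sorted by start: Compliance Standup, Budget Check-in, Roadmap Check-in, Safety Check-in, Design Call.
Budget Check-in starts after Compliance Standup ends, so nothing later overlaps Compliance Standup either.
Roadmap Check-in starts after Budget Check-in ends, so nothing later overlaps Budget Check-in either.
Safety Check-in starts after Roadmap Check-in ends, so nothing later overlaps Roadmap Check-in either.
Design Call starts before Safety Check-in ends → Safety Check-in and Design Call overlap.
That's a conflict, so the schedule is not conflict-free.

Yes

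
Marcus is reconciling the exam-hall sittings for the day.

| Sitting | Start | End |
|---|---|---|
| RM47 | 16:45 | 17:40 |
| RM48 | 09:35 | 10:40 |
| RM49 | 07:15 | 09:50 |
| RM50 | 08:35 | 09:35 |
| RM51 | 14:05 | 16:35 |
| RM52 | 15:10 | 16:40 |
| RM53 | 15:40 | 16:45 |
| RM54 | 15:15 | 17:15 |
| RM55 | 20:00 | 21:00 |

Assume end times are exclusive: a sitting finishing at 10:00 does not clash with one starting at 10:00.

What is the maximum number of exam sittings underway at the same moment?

4

Sweep the timeline, counting +1 at each start and −1 at each end (ends before starts at a tie):
07:15 start RM49 → 1
08:35 start RM50 → 2
09:35 end RM50 → 1
09:35 start RM48 → 2
09:50 end RM49 → 1
10:40 end RM48 → 0
14:05 start RM51 → 1
15:10 start RM52 → 2
15:15 start RM54 → 3
15:40 start RM53 → 4
16:35 end RM51 → 3
16:40 end RM52 → 2
16:45 end RM53 → 1
16:45 start RM47 → 2
17:15 end RM54 → 1
17:40 end RM47 → 0
20:00 start RM55 → 1
21:00 end RM55 → 0
Peak is 4, at 15:40 (RM51, RM52, RM53, RM54).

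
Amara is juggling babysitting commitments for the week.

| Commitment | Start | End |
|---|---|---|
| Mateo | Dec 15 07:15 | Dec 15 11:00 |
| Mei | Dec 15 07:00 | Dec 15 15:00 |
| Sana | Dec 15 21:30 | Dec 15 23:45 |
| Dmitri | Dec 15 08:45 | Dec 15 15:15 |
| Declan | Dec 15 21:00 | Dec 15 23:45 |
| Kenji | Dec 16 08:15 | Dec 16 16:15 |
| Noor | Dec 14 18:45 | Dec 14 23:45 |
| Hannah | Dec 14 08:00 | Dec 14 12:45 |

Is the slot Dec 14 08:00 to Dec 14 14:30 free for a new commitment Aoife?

No — it overlaps Hannah

Hannah: starts Dec 14 08:00 before Aoife ends Dec 14 14:30, and ends Dec 14 12:45 after Aoife starts Dec 14 08:00 → overlap.
Noor: starts Dec 14 18:45 at or after Aoife ends Dec 14 14:30 → clear.
Mei: starts Dec 15 07:00 at or after Aoife ends Dec 14 14:30 → clear.
Mateo: starts Dec 15 07:15 at or after Aoife ends Dec 14 14:30 → clear.
Dmitri: starts Dec 15 08:45 at or after Aoife ends Dec 14 14:30 → clear.
Declan: starts Dec 15 21:00 at or after Aoife ends Dec 14 14:30 → clear.
Sana: starts Dec 15 21:30 at or after Aoife ends Dec 14 14:30 → clear.
Kenji: starts Dec 16 08:15 at or after Aoife ends Dec 14 14:30 → clear.
Aoife overlaps Hannah.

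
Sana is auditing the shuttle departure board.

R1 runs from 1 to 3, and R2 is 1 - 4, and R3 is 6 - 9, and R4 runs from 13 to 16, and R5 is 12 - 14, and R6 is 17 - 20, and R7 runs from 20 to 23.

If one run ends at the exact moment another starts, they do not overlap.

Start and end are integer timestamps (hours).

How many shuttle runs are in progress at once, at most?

2

Walk through starts and ends in time order (an end at T is processed before a start at T):
1 start R1 → 1
1 start R2 → 2
3 end R1 → 1
4 end R2 → 0
6 start R3 → 1
9 end R3 → 0
12 start R5 → 1
13 start R4 → 2
14 end R5 → 1
16 end R4 → 0
17 start R6 → 1
20 end R6 → 0
20 start R7 → 1
23 end R7 → 0
Peak is 2, at 1 (R1, R2).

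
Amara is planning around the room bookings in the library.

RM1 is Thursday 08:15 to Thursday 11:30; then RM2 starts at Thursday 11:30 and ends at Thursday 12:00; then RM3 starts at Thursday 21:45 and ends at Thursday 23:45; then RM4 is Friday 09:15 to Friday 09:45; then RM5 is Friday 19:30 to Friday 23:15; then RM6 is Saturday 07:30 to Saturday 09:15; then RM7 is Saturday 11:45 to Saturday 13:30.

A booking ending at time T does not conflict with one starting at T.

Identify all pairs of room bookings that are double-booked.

no conflicts

Two intervals overlap when each starts before the other ends.
Sorted by start: RM1, RM2, RM3, RM4, RM5, RM6, RM7.
RM2 starts exactly when RM1 ends (back-to-back, no overlap); RM1 is clear from here.
RM3 starts after RM2 ends; RM2 is clear from here.
RM4 starts after RM3 ends; RM3 is clear from here.
RM5 starts after RM4 ends; RM4 is clear from here.
RM6 starts after RM5 ends; RM5 is clear from here.
RM7 starts after RM6 ends.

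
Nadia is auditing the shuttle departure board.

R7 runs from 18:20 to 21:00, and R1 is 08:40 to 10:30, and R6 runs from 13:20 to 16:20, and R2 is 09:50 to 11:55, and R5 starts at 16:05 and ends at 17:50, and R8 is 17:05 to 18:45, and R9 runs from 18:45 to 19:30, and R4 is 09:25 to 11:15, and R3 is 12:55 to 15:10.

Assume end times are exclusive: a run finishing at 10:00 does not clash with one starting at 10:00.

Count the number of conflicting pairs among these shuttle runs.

Sorted by start: R1, R4, R2, R3, R6, R5, R8, R7, R9.
R4 starts before R1 ends → R1 and R4 overlap.
R2 starts before R1 ends → R1 and R2 overlap.
R3 starts after R1 ends — done with R1.
R2 starts before R4 ends → R4 and R2 overlap.
R3 starts after R4 ends — done with R4.
R3 starts after R2 ends — done with R2.
R6 starts before R3 ends → R3 and R6 overlap.
R5 starts after R3 ends — done with R3.
R5 starts before R6 ends → R6 and R5 overlap.
R8 starts after R6 ends — done with R6.
R8 starts before R5 ends → R5 and R8 overlap.
R7 starts after R5 ends — done with R5.
R7 starts before R8 ends → R8 and R7 overlap.
R9 starts exactly when R8 ends (back-to-back, no overlap).
R9 starts before R7 ends → R7 and R9 overlap.
Overlapping pairs: R1 & R2, R1 & R4, R2 & R4, R3 & R6, R5 & R6, R5 & R8, R7 & R8, R7 & R9 — 8 in total.

8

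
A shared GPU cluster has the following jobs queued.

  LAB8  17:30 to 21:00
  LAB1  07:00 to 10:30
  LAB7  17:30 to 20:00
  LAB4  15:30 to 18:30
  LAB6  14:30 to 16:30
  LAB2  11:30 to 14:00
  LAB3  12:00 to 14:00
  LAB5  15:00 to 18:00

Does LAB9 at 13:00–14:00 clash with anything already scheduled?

Yes — it overlaps LAB2, LAB3

LAB1: ends 10:30 at or before LAB9 starts 13:00 → clear.
LAB2: starts 11:30 before LAB9 ends 14:00, and ends 14:00 after LAB9 starts 13:00 → overlap.
LAB3: starts 12:00 before LAB9 ends 14:00, and ends 14:00 after LAB9 starts 13:00 → overlap.
LAB6: starts 14:30 at or after LAB9 ends 14:00 → clear.
LAB5: starts 15:00 at or after LAB9 ends 14:00 → clear.
LAB4: starts 15:30 at or after LAB9 ends 14:00 → clear.
LAB7: starts 17:30 at or after LAB9 ends 14:00 → clear.
LAB8: starts 17:30 at or after LAB9 ends 14:00 → clear.
LAB9 overlaps LAB2, LAB3.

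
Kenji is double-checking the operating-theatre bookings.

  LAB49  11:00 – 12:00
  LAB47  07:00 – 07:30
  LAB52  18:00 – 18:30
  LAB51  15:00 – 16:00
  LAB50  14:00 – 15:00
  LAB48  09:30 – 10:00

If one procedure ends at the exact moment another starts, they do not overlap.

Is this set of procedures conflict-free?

Sorted by start: LAB47, LAB48, LAB49, LAB50, LAB51, LAB52.
LAB48 starts after LAB47 ends, so LAB47 has no further overlaps.
LAB49 starts after LAB48 ends, so LAB48 has no further overlaps.
LAB50 starts after LAB49 ends, so LAB49 has no further overlaps.
LAB51 starts exactly when LAB50 ends (back-to-back, no overlap), so LAB50 has no further overlaps.
LAB52 starts after LAB51 ends.
Every pair is clear; the schedule has no overlaps.

Yes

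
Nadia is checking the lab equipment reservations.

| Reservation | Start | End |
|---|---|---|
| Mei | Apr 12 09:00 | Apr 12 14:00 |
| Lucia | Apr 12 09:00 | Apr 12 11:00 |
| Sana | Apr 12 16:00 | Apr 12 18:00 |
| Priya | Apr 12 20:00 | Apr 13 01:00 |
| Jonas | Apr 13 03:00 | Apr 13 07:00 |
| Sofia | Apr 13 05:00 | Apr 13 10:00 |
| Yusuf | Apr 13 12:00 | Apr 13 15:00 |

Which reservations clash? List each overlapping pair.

Check each pair: they overlap iff neither finishes before the other starts.
Sorted by start: Mei, Lucia, Sana, Priya, Jonas, Sofia, Yusuf.
Lucia starts before Mei ends → Mei and Lucia overlap.
Sana starts after Mei ends, so Mei has no further overlaps.
Sana starts after Lucia ends, so Lucia has no further overlaps.
Priya starts after Sana ends, so Sana has no further overlaps.
Jonas starts after Priya ends, so Priya has no further overlaps.
Sofia starts before Jonas ends → Jonas and Sofia overlap.
Yusuf starts after Jonas ends.
Yusuf starts after Sofia ends.

Jonas & Sofia, Lucia & Mei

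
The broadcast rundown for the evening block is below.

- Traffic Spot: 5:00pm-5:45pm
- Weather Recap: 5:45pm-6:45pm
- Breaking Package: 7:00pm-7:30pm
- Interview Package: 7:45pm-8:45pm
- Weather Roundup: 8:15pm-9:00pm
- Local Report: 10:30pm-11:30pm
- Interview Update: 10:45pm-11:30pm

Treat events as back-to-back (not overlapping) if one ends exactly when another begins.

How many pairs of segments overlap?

Sorted by start: Traffic Spot, Weather Recap, Breaking Package, Interview Package, Weather Roundup, Local Report, Interview Update.
Weather Recap starts exactly when Traffic Spot ends (back-to-back, no overlap), so nothing later overlaps Traffic Spot either.
Breaking Package starts after Weather Recap ends, so nothing later overlaps Weather Recap either.
Interview Package starts after Breaking Package ends, so nothing later overlaps Breaking Package either.
Weather Roundup starts before Interview Package ends → Interview Package and Weather Roundup overlap.
Local Report starts after Interview Package ends, so nothing later overlaps Interview Package either.
Local Report starts after Weather Roundup ends, so nothing later overlaps Weather Roundup either.
Interview Update starts before Local Report ends → Local Report and Interview Update overlap.
Overlapping pairs: Interview Package & Weather Roundup, Interview Update & Local Report — 2 in total.

2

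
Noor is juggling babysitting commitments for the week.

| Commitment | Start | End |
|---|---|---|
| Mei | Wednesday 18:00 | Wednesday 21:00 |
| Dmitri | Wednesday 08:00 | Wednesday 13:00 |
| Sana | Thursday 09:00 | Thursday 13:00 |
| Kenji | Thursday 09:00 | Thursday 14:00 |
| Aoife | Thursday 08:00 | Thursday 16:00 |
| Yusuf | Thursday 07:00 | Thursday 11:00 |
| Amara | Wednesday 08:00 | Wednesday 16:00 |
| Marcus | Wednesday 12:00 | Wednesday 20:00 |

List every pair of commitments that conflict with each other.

Sorted by start: Amara, Dmitri, Marcus, Mei, Yusuf, Aoife, Kenji, Sana.
Dmitri starts before Amara ends → Amara and Dmitri overlap.
Marcus starts before Amara ends → Amara and Marcus overlap.
Mei starts after Amara ends, so Amara has no further overlaps.
Marcus starts before Dmitri ends → Dmitri and Marcus overlap.
Mei starts after Dmitri ends, so Dmitri has no further overlaps.
Mei starts before Marcus ends → Marcus and Mei overlap.
Yusuf starts after Marcus ends, so Marcus has no further overlaps.
Yusuf starts after Mei ends, so Mei has no further overlaps.
Aoife starts before Yusuf ends → Yusuf and Aoife overlap.
Kenji starts before Yusuf ends → Yusuf and Kenji overlap.
Sana starts before Yusuf ends → Yusuf and Sana overlap.
Kenji starts before Aoife ends → Aoife and Kenji overlap.
Sana starts before Aoife ends → Aoife and Sana overlap.
Sana starts before Kenji ends → Kenji and Sana overlap.

Amara & Dmitri, Amara & Marcus, Aoife & Kenji, Aoife & Sana, Aoife & Yusuf, Dmitri & Marcus, Kenji & Sana, Kenji & Yusuf, Marcus & Mei, Sana & Yusuf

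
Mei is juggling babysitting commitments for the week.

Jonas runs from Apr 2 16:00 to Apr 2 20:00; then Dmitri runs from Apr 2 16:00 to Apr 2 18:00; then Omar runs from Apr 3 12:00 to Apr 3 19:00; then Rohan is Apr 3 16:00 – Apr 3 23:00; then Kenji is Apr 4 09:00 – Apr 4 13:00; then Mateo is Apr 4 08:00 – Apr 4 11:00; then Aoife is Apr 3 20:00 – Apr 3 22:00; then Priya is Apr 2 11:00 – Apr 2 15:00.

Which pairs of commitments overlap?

Aoife & Rohan, Dmitri & Jonas, Kenji & Mateo, Omar & Rohan

Two intervals overlap when each starts before the other ends.
Sorted by start: Priya, Jonas, Dmitri, Omar, Rohan, Aoife, Mateo, Kenji.
Jonas starts after Priya ends, so Priya has no further overlaps.
Dmitri starts before Jonas ends → Jonas and Dmitri overlap.
Omar starts after Jonas ends, so Jonas has no further overlaps.
Omar starts after Dmitri ends, so Dmitri has no further overlaps.
Rohan starts before Omar ends → Omar and Rohan overlap.
Aoife starts after Omar ends, so Omar has no further overlaps.
Aoife starts before Rohan ends → Rohan and Aoife overlap.
Mateo starts after Rohan ends, so Rohan has no further overlaps.
Mateo starts after Aoife ends, so Aoife has no further overlaps.
Kenji starts before Mateo ends → Mateo and Kenji overlap.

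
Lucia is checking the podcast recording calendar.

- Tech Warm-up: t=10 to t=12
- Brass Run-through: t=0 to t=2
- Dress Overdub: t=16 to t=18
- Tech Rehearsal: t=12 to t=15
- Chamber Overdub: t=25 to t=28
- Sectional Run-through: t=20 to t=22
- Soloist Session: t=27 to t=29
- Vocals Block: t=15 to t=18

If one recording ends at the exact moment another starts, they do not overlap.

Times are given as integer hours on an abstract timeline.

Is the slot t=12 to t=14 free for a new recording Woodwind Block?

Brass Run-through: ends t=2 at or before Woodwind Block starts t=12 → clear.
Tech Warm-up: ends t=12 at or before Woodwind Block starts t=12 → clear.
Tech Rehearsal: starts t=12 before Woodwind Block ends t=14, and ends t=15 after Woodwind Block starts t=12 → overlap.
Vocals Block: starts t=15 at or after Woodwind Block ends t=14 → clear.
Dress Overdub: starts t=16 at or after Woodwind Block ends t=14 → clear.
Sectional Run-through: starts t=20 at or after Woodwind Block ends t=14 → clear.
Chamber Overdub: starts t=25 at or after Woodwind Block ends t=14 → clear.
Soloist Session: starts t=27 at or after Woodwind Block ends t=14 → clear.
Woodwind Block overlaps Tech Rehearsal.

No — it overlaps Tech Rehearsal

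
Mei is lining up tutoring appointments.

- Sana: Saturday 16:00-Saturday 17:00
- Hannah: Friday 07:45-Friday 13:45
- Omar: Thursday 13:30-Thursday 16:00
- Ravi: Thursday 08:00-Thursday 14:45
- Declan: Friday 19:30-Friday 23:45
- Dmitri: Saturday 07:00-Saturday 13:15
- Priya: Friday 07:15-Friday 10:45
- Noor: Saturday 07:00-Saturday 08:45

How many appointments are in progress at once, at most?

Sort all start/end points and keep a running count:
Thursday 08:00 start Ravi → 1
Thursday 13:30 start Omar → 2
Thursday 14:45 end Ravi → 1
Thursday 16:00 end Omar → 0
Friday 07:15 start Priya → 1
Friday 07:45 start Hannah → 2
Friday 10:45 end Priya → 1
Friday 13:45 end Hannah → 0
Friday 19:30 start Declan → 1
Friday 23:45 end Declan → 0
Saturday 07:00 start Dmitri → 1
Saturday 07:00 start Noor → 2
Saturday 08:45 end Noor → 1
Saturday 13:15 end Dmitri → 0
Saturday 16:00 start Sana → 1
Saturday 17:00 end Sana → 0
Peak is 2, at Thursday 13:30 (Omar, Ravi).

2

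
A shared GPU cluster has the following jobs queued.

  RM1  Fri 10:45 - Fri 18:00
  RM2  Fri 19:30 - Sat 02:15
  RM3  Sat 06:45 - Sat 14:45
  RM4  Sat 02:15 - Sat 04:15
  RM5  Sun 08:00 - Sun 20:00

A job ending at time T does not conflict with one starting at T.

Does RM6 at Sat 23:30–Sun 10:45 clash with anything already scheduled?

Yes — it overlaps RM5

RM1: ends Fri 18:00 at or before RM6 starts Sat 23:30 → clear.
RM2: ends Sat 02:15 at or before RM6 starts Sat 23:30 → clear.
RM4: ends Sat 04:15 at or before RM6 starts Sat 23:30 → clear.
RM3: ends Sat 14:45 at or before RM6 starts Sat 23:30 → clear.
RM5: starts Sun 08:00 before RM6 ends Sun 10:45, and ends Sun 20:00 after RM6 starts Sat 23:30 → overlap.
RM6 overlaps RM5.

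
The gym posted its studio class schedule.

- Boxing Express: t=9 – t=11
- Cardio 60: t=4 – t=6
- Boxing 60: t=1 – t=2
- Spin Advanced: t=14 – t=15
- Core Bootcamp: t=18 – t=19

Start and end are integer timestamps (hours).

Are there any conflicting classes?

No

Sorted by start: Boxing 60, Cardio 60, Boxing Express, Spin Advanced, Core Bootcamp.
Cardio 60 starts after Boxing 60 ends — done with Boxing 60.
Boxing Express starts after Cardio 60 ends — done with Cardio 60.
Spin Advanced starts after Boxing Express ends — done with Boxing Express.
Core Bootcamp starts after Spin Advanced ends.
Every pair is clear; the schedule has no overlaps.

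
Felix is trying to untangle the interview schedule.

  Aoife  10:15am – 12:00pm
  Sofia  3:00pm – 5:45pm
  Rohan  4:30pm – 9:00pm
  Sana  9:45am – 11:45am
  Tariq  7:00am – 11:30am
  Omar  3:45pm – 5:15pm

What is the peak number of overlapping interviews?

3

Sweep the timeline, counting +1 at each start and −1 at each end (ends before starts at a tie):
7:00am start Tariq → 1
9:45am start Sana → 2
10:15am start Aoife → 3
11:30am end Tariq → 2
11:45am end Sana → 1
12:00pm end Aoife → 0
3:00pm start Sofia → 1
3:45pm start Omar → 2
4:30pm start Rohan → 3
5:15pm end Omar → 2
5:45pm end Sofia → 1
9:00pm end Rohan → 0
Peak is 3, at 10:15am (Aoife, Sana, Tariq).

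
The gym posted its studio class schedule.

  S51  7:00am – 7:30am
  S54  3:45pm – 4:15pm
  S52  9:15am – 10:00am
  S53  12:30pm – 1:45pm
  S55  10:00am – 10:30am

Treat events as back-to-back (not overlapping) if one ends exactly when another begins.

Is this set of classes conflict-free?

Yes

Sorted by start: S51, S52, S55, S53, S54.
S52 starts after S51 ends; S51 is clear from here.
S55 starts exactly when S52 ends (back-to-back, no overlap); S52 is clear from here.
S53 starts after S55 ends; S55 is clear from here.
S54 starts after S53 ends.
Every pair is clear; the schedule has no overlaps.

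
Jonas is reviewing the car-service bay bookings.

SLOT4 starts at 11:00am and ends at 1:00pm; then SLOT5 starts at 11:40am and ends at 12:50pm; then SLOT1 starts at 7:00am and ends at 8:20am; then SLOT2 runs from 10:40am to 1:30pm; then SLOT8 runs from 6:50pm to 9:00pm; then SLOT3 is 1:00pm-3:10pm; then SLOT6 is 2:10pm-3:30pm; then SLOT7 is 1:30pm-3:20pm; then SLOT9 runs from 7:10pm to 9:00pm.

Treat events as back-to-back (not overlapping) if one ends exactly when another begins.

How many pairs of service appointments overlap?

Check each pair: they overlap iff neither finishes before the other starts.
Sorted by start: SLOT1, SLOT2, SLOT4, SLOT5, SLOT3, SLOT7, SLOT6, SLOT8, SLOT9.
SLOT2 starts after SLOT1 ends, so nothing later overlaps SLOT1 either.
SLOT4 starts before SLOT2 ends → SLOT2 and SLOT4 overlap.
SLOT5 starts before SLOT2 ends → SLOT2 and SLOT5 overlap.
SLOT3 starts before SLOT2 ends → SLOT2 and SLOT3 overlap.
SLOT7 starts exactly when SLOT2 ends (back-to-back, no overlap), so nothing later overlaps SLOT2 either.
SLOT5 starts before SLOT4 ends → SLOT4 and SLOT5 overlap.
SLOT3 starts exactly when SLOT4 ends (back-to-back, no overlap), so nothing later overlaps SLOT4 either.
SLOT3 starts after SLOT5 ends, so nothing later overlaps SLOT5 either.
SLOT7 starts before SLOT3 ends → SLOT3 and SLOT7 overlap.
SLOT6 starts before SLOT3 ends → SLOT3 and SLOT6 overlap.
SLOT8 starts after SLOT3 ends, so nothing later overlaps SLOT3 either.
SLOT6 starts before SLOT7 ends → SLOT7 and SLOT6 overlap.
SLOT8 starts after SLOT7 ends, so nothing later overlaps SLOT7 either.
SLOT8 starts after SLOT6 ends, so nothing later overlaps SLOT6 either.
SLOT9 starts before SLOT8 ends → SLOT8 and SLOT9 overlap.
Overlapping pairs: SLOT2 & SLOT3, SLOT2 & SLOT4, SLOT2 & SLOT5, SLOT3 & SLOT6, SLOT3 & SLOT7, SLOT4 & SLOT5, SLOT6 & SLOT7, SLOT8 & SLOT9 — 8 in total.

8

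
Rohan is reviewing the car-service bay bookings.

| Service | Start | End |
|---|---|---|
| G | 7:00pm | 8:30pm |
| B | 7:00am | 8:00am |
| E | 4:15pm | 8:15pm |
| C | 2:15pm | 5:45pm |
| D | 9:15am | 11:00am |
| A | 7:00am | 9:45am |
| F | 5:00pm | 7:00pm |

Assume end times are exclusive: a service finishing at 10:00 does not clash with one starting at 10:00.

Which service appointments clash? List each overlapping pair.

A & B, A & D, C & E, C & F, E & F, E & G

Sorted by start: A, B, D, C, E, F, G.
B starts before A ends → A and B overlap.
D starts before A ends → A and D overlap.
C starts after A ends — done with A.
D starts after B ends — done with B.
C starts after D ends — done with D.
E starts before C ends → C and E overlap.
F starts before C ends → C and F overlap.
G starts after C ends.
F starts before E ends → E and F overlap.
G starts before E ends → E and G overlap.
G starts exactly when F ends (back-to-back, no overlap).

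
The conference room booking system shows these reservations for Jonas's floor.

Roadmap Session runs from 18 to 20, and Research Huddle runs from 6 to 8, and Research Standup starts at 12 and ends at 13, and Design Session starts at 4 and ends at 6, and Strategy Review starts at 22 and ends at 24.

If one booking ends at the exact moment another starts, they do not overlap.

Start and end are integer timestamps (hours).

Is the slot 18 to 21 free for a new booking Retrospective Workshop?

No — it overlaps Roadmap Session

Design Session: ends 6 at or before Retrospective Workshop starts 18 → clear.
Research Huddle: ends 8 at or before Retrospective Workshop starts 18 → clear.
Research Standup: ends 13 at or before Retrospective Workshop starts 18 → clear.
Roadmap Session: starts 18 before Retrospective Workshop ends 21, and ends 20 after Retrospective Workshop starts 18 → overlap.
Strategy Review: starts 22 at or after Retrospective Workshop ends 21 → clear.
Retrospective Workshop overlaps Roadmap Session.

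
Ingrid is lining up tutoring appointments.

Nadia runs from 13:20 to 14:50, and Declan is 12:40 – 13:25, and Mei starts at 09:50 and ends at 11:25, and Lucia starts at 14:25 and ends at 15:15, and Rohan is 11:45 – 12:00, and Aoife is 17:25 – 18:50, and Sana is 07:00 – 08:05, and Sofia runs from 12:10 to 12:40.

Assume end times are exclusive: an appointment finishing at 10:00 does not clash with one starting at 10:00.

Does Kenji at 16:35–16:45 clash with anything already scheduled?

No — it doesn't clash with anything

Sana: ends 08:05 at or before Kenji starts 16:35 → clear.
Mei: ends 11:25 at or before Kenji starts 16:35 → clear.
Rohan: ends 12:00 at or before Kenji starts 16:35 → clear.
Sofia: ends 12:40 at or before Kenji starts 16:35 → clear.
Declan: ends 13:25 at or before Kenji starts 16:35 → clear.
Nadia: ends 14:50 at or before Kenji starts 16:35 → clear.
Lucia: ends 15:15 at or before Kenji starts 16:35 → clear.
Aoife: starts 17:25 at or after Kenji ends 16:45 → clear.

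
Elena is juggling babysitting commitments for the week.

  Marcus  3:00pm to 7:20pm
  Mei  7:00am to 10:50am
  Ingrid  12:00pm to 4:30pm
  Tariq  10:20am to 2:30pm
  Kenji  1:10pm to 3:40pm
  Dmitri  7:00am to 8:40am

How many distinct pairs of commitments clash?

7

Check each pair: they overlap iff neither finishes before the other starts.
Sorted by start: Mei, Dmitri, Tariq, Ingrid, Kenji, Marcus.
Dmitri starts before Mei ends → Mei and Dmitri overlap.
Tariq starts before Mei ends → Mei and Tariq overlap.
Ingrid starts after Mei ends, so nothing later overlaps Mei either.
Tariq starts after Dmitri ends, so nothing later overlaps Dmitri either.
Ingrid starts before Tariq ends → Tariq and Ingrid overlap.
Kenji starts before Tariq ends → Tariq and Kenji overlap.
Marcus starts after Tariq ends.
Kenji starts before Ingrid ends → Ingrid and Kenji overlap.
Marcus starts before Ingrid ends → Ingrid and Marcus overlap.
Marcus starts before Kenji ends → Kenji and Marcus overlap.
Overlapping pairs: Dmitri & Mei, Ingrid & Kenji, Ingrid & Marcus, Ingrid & Tariq, Kenji & Marcus, Kenji & Tariq, Mei & Tariq — 7 in total.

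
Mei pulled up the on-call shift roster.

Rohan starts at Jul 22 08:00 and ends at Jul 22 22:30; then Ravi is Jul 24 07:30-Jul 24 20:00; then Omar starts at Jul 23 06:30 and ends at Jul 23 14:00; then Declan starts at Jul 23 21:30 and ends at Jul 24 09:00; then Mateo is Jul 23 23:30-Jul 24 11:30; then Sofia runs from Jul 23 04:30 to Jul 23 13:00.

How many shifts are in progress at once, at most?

3

Sweep the timeline, counting +1 at each start and −1 at each end (ends before starts at a tie):
Jul 22 08:00 start Rohan → 1
Jul 22 22:30 end Rohan → 0
Jul 23 04:30 start Sofia → 1
Jul 23 06:30 start Omar → 2
Jul 23 13:00 end Sofia → 1
Jul 23 14:00 end Omar → 0
Jul 23 21:30 start Declan → 1
Jul 23 23:30 start Mateo → 2
Jul 24 07:30 start Ravi → 3
Jul 24 09:00 end Declan → 2
Jul 24 11:30 end Mateo → 1
Jul 24 20:00 end Ravi → 0
Peak is 3, at Jul 24 07:30 (Declan, Mateo, Ravi).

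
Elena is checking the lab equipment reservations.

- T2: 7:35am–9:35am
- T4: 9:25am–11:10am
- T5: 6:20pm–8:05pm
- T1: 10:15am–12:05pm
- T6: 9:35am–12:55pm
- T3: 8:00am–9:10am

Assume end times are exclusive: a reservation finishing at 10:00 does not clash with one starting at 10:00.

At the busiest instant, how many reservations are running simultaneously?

3

Sweep the timeline, counting +1 at each start and −1 at each end (ends before starts at a tie):
7:35am start T2 → 1
8:00am start T3 → 2
9:10am end T3 → 1
9:25am start T4 → 2
9:35am end T2 → 1
9:35am start T6 → 2
10:15am start T1 → 3
11:10am end T4 → 2
12:05pm end T1 → 1
12:55pm end T6 → 0
6:20pm start T5 → 1
8:05pm end T5 → 0
Peak is 3, at 10:15am (T1, T4, T6).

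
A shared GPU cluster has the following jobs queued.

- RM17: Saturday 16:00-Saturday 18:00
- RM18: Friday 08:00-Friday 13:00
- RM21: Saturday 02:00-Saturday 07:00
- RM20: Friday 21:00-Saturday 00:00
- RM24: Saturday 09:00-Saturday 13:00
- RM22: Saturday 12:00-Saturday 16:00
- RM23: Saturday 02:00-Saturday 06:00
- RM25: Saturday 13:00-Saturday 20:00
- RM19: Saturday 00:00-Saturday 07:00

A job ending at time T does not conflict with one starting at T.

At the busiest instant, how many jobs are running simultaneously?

Sort all start/end points and keep a running count:
Friday 08:00 start RM18 → 1
Friday 13:00 end RM18 → 0
Friday 21:00 start RM20 → 1
Saturday 00:00 end RM20 → 0
Saturday 00:00 start RM19 → 1
Saturday 02:00 start RM21 → 2
Saturday 02:00 start RM23 → 3
Saturday 06:00 end RM23 → 2
Saturday 07:00 end RM19 → 1
Saturday 07:00 end RM21 → 0
Saturday 09:00 start RM24 → 1
Saturday 12:00 start RM22 → 2
Saturday 13:00 end RM24 → 1
Saturday 13:00 start RM25 → 2
Saturday 16:00 end RM22 → 1
Saturday 16:00 start RM17 → 2
Saturday 18:00 end RM17 → 1
Saturday 20:00 end RM25 → 0
Peak is 3, at Saturday 02:00 (RM19, RM21, RM23).

3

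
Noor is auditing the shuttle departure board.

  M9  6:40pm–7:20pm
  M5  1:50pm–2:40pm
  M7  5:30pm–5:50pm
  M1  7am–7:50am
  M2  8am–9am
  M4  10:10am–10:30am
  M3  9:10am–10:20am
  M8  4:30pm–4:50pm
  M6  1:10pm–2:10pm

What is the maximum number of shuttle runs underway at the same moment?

Sort all start/end points and keep a running count:
7am start M1 → 1
7:50am end M1 → 0
8am start M2 → 1
9am end M2 → 0
9:10am start M3 → 1
10:10am start M4 → 2
10:20am end M3 → 1
10:30am end M4 → 0
1:10pm start M6 → 1
1:50pm start M5 → 2
2:10pm end M6 → 1
2:40pm end M5 → 0
4:30pm start M8 → 1
4:50pm end M8 → 0
5:30pm start M7 → 1
5:50pm end M7 → 0
6:40pm start M9 → 1
7:20pm end M9 → 0
Peak is 2, at 10:10am (M3, M4).

2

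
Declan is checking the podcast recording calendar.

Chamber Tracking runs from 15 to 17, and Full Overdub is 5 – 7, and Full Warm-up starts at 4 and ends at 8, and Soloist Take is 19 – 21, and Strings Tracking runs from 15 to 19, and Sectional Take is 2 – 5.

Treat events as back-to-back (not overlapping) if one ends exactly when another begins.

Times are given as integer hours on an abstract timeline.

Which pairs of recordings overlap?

Sorted by start: Sectional Take, Full Warm-up, Full Overdub, Chamber Tracking, Strings Tracking, Soloist Take.
Full Warm-up starts before Sectional Take ends → Sectional Take and Full Warm-up overlap.
Full Overdub starts exactly when Sectional Take ends (back-to-back, no overlap); Sectional Take is clear from here.
Full Overdub starts before Full Warm-up ends → Full Warm-up and Full Overdub overlap.
Chamber Tracking starts after Full Warm-up ends; Full Warm-up is clear from here.
Chamber Tracking starts after Full Overdub ends; Full Overdub is clear from here.
Strings Tracking starts before Chamber Tracking ends → Chamber Tracking and Strings Tracking overlap.
Soloist Take starts after Chamber Tracking ends.
Soloist Take starts exactly when Strings Tracking ends (back-to-back, no overlap).

Chamber Tracking & Strings Tracking, Full Overdub & Full Warm-up, Full Warm-up & Sectional Take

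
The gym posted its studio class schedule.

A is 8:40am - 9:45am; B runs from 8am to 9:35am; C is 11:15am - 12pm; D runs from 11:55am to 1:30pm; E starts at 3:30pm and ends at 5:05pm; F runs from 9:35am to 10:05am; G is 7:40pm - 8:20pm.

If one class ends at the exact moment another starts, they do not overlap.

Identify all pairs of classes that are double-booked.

A & B, A & F, C & D

Sorted by start: B, A, F, C, D, E, G.
A starts before B ends → B and A overlap.
F starts exactly when B ends (back-to-back, no overlap) — done with B.
F starts before A ends → A and F overlap.
C starts after A ends — done with A.
C starts after F ends — done with F.
D starts before C ends → C and D overlap.
E starts after C ends — done with C.
E starts after D ends — done with D.
G starts after E ends.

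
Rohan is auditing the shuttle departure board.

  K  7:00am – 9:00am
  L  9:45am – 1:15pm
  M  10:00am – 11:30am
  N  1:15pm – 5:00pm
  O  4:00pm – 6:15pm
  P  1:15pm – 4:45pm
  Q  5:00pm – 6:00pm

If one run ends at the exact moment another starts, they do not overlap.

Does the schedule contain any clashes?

Check each pair: they overlap iff neither finishes before the other starts.
Sorted by start: K, L, M, N, P, O, Q.
L starts after K ends, so nothing later overlaps K either.
M starts before L ends → L and M overlap.
That's a conflict, so the schedule is not conflict-free.

Yes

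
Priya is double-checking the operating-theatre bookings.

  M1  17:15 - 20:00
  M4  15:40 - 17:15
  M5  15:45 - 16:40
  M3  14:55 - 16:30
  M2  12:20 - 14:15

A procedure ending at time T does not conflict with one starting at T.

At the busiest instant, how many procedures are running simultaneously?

3

Sweep the timeline, counting +1 at each start and −1 at each end (ends before starts at a tie):
12:20 start M2 → 1
14:15 end M2 → 0
14:55 start M3 → 1
15:40 start M4 → 2
15:45 start M5 → 3
16:30 end M3 → 2
16:40 end M5 → 1
17:15 end M4 → 0
17:15 start M1 → 1
20:00 end M1 → 0
Peak is 3, at 15:45 (M3, M4, M5).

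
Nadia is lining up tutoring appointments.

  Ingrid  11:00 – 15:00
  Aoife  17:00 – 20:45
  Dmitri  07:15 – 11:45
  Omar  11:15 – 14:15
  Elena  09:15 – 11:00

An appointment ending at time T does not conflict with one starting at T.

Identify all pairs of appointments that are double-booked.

Sorted by start: Dmitri, Elena, Ingrid, Omar, Aoife.
Elena starts before Dmitri ends → Dmitri and Elena overlap.
Ingrid starts before Dmitri ends → Dmitri and Ingrid overlap.
Omar starts before Dmitri ends → Dmitri and Omar overlap.
Aoife starts after Dmitri ends.
Ingrid starts exactly when Elena ends (back-to-back, no overlap); Elena is clear from here.
Omar starts before Ingrid ends → Ingrid and Omar overlap.
Aoife starts after Ingrid ends.
Aoife starts after Omar ends.

Dmitri & Elena, Dmitri & Ingrid, Dmitri & Omar, Ingrid & Omar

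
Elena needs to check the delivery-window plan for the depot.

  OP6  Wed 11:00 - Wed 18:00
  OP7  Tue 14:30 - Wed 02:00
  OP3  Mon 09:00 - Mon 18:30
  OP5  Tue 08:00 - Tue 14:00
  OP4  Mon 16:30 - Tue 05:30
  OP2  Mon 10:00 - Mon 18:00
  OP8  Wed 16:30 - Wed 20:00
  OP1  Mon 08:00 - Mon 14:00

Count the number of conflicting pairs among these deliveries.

Sorted by start: OP1, OP3, OP2, OP4, OP5, OP7, OP6, OP8.
OP3 starts before OP1 ends → OP1 and OP3 overlap.
OP2 starts before OP1 ends → OP1 and OP2 overlap.
OP4 starts after OP1 ends — done with OP1.
OP2 starts before OP3 ends → OP3 and OP2 overlap.
OP4 starts before OP3 ends → OP3 and OP4 overlap.
OP5 starts after OP3 ends — done with OP3.
OP4 starts before OP2 ends → OP2 and OP4 overlap.
OP5 starts after OP2 ends — done with OP2.
OP5 starts after OP4 ends — done with OP4.
OP7 starts after OP5 ends — done with OP5.
OP6 starts after OP7 ends — done with OP7.
OP8 starts before OP6 ends → OP6 and OP8 overlap.
Overlapping pairs: OP1 & OP2, OP1 & OP3, OP2 & OP3, OP2 & OP4, OP3 & OP4, OP6 & OP8 — 6 in total.

6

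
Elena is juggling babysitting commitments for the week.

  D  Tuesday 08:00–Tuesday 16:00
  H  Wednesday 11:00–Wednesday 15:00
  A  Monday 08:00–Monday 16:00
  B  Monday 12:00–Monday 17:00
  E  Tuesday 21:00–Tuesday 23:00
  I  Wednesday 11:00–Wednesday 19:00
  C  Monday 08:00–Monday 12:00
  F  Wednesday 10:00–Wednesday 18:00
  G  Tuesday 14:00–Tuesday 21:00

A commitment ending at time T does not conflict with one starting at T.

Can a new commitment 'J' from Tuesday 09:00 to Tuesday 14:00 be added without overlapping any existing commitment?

No — it overlaps D

A: ends Monday 16:00 at or before J starts Tuesday 09:00 → clear.
C: ends Monday 12:00 at or before J starts Tuesday 09:00 → clear.
B: ends Monday 17:00 at or before J starts Tuesday 09:00 → clear.
D: starts Tuesday 08:00 before J ends Tuesday 14:00, and ends Tuesday 16:00 after J starts Tuesday 09:00 → overlap.
G: starts Tuesday 14:00 at or after J ends Tuesday 14:00 → clear.
E: starts Tuesday 21:00 at or after J ends Tuesday 14:00 → clear.
F: starts Wednesday 10:00 at or after J ends Tuesday 14:00 → clear.
H: starts Wednesday 11:00 at or after J ends Tuesday 14:00 → clear.
I: starts Wednesday 11:00 at or after J ends Tuesday 14:00 → clear.
J overlaps D.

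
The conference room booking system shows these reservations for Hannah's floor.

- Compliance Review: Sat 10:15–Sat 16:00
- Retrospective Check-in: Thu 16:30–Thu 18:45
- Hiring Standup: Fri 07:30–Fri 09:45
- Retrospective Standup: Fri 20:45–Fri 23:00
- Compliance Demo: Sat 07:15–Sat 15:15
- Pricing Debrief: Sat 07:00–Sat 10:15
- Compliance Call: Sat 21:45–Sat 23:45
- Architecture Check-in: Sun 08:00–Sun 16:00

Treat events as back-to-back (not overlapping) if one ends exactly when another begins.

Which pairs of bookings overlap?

Sorted by start: Retrospective Check-in, Hiring Standup, Retrospective Standup, Pricing Debrief, Compliance Demo, Compliance Review, Compliance Call, Architecture Check-in.
Hiring Standup starts after Retrospective Check-in ends, so nothing later overlaps Retrospective Check-in either.
Retrospective Standup starts after Hiring Standup ends, so nothing later overlaps Hiring Standup either.
Pricing Debrief starts after Retrospective Standup ends, so nothing later overlaps Retrospective Standup either.
Compliance Demo starts before Pricing Debrief ends → Pricing Debrief and Compliance Demo overlap.
Compliance Review starts exactly when Pricing Debrief ends (back-to-back, no overlap), so nothing later overlaps Pricing Debrief either.
Compliance Review starts before Compliance Demo ends → Compliance Demo and Compliance Review overlap.
Compliance Call starts after Compliance Demo ends, so nothing later overlaps Compliance Demo either.
Compliance Call starts after Compliance Review ends, so nothing later overlaps Compliance Review either.
Architecture Check-in starts after Compliance Call ends.

Compliance Demo & Compliance Review, Compliance Demo & Pricing Debrief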